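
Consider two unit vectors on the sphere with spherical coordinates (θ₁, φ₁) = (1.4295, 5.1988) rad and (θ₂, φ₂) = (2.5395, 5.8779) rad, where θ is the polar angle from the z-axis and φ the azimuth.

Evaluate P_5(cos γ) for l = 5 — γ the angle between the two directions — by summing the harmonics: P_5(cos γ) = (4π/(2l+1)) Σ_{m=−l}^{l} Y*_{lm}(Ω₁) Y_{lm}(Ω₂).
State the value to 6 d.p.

Summing Y*_{l m}(θ₁,φ₁)·Y_{l m}(θ₂,φ₂) over m ∈ [−5, 5]; prefactor 4π/(2·5+1) = 1.142397:
  [-5]  conj(Y_{5,-5})(Ω₁) = +0.287605+0.334921i ; Y_{5,-5}(Ω₂) = -0.011902+0.024289i ; Δ = -0.011558+0.002999i
  [-4]  conj(Y_{5,-4})(Ω₁) = -0.072705+0.184788i ; Y_{5,-4}(Ω₂) = +0.006264-0.124307i ; Δ = +0.022515+0.010195i
  [-3]  conj(Y_{5,-3})(Ω₁) = +0.274070-0.030704i ; Y_{5,-3}(Ω₂) = +0.111681+0.301322i ; Δ = +0.039860+0.079154i
  [-2]  conj(Y_{5,-2})(Ω₁) = +0.123863+0.181839i ; Y_{5,-2}(Ω₂) = -0.320371-0.336920i ; Δ = +0.021583-0.099988i
  [-1]  conj(Y_{5,-1})(Ω₁) = +0.108295-0.204799i ; Y_{5,-1}(Ω₂) = +0.196568+0.084335i ; Δ = +0.038559-0.031124i
  [+0]  conj(Y_{5,0})(Ω₁) = +0.224590-0.000000i ; Y_{5,0}(Ω₂) = +0.335505+0.000000i ; Δ = +0.075351+0.000000i
  [+1]  conj(Y_{5,1})(Ω₁) = -0.108295-0.204799i ; Y_{5,1}(Ω₂) = -0.196568+0.084335i ; Δ = +0.038559+0.031124i
  [+2]  conj(Y_{5,2})(Ω₁) = +0.123863-0.181839i ; Y_{5,2}(Ω₂) = -0.320371+0.336920i ; Δ = +0.021583+0.099988i
  [+3]  conj(Y_{5,3})(Ω₁) = -0.274070-0.030704i ; Y_{5,3}(Ω₂) = -0.111681+0.301322i ; Δ = +0.039860-0.079154i
  [+4]  conj(Y_{5,4})(Ω₁) = -0.072705-0.184788i ; Y_{5,4}(Ω₂) = +0.006264+0.124307i ; Δ = +0.022515-0.010195i
  [+5]  conj(Y_{5,5})(Ω₁) = -0.287605+0.334921i ; Y_{5,5}(Ω₂) = +0.011902+0.024289i ; Δ = -0.011558-0.002999i
Σ over m = +0.297270+0.000000i; ×(4π/11) → +0.339600+0.000000i. Real part: 0.339600

0.339600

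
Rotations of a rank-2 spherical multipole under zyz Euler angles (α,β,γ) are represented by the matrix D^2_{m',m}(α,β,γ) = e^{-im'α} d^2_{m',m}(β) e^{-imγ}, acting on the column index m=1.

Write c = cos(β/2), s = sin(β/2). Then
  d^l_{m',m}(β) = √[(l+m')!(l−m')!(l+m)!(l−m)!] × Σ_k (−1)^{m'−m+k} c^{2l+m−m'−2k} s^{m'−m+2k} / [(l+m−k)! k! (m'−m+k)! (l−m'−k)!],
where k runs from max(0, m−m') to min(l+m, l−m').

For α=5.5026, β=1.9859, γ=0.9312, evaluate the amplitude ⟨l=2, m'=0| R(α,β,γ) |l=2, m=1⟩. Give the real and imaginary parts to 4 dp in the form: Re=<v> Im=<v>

Re=-0.2698 Im=0.3626

Split into d^2_{0,1}(β=1.9859) × two z-phases.
Half-angle: c=0.546221, s=0.837641. N=√(2·2·6·1)=4.898979
k∈{1,2} keeps every argument non-negative
  k=1: (−1)^0·4.8990/(2)·0.5462^3·0.8376^1 = +0.334379
  k=2: (−1)^1·4.8990/(2)·0.5462^1·0.8376^3 = -0.786354
d^2_{0,1}(1.9859) = +0.334379 -0.786354 = -0.451975
D = (+1.000000+0.000000i)·(-0.451975)·(+0.596872-0.802337i) = -0.269771+0.362636i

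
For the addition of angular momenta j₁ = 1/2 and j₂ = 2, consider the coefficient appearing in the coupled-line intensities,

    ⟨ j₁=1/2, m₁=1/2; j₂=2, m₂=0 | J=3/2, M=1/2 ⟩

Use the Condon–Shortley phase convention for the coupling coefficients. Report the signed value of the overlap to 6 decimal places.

+0.632456  (= +√(2/5))

triangle: 1!×0!×3!/5! = 6/120
(j±m)!: 1!×0!×2!×2!×2!×1! = 8
prefactor² = (2J+1)×Δ×N² = 8/5
  k=0: +1/(0!×1!×0!×2!×0!×1!) = 1/2
Σ = 1/2  ⇒  CG² = 8/5×(1/2)² = 2/5
CG = +√(2/5) = +0.632456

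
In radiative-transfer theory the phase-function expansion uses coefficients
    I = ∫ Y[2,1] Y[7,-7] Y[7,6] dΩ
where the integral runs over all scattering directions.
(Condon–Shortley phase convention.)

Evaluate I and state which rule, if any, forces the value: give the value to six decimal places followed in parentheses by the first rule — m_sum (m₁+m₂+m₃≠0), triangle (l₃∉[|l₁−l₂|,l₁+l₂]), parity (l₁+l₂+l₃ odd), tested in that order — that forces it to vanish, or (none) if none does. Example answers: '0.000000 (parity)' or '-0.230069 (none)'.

-0.170036 (none)

m-sum 0 ✓  L=16 even ✓  5≤7≤9 ✓
Π(2lᵢ+1) = 5×15×15 = 1125
triangle coeff Δ(2,7,7) = 1/185640
Σ_t [0,2]: t=0:+1/2419200 t=1:−1/518400 t=2:+1/2419200 = -1/907200
(3j)²=56/3315 [(2 7 7; 0 0 0)], sign=+1
Σ_t [0,0]: t=0:+1/958003200 = 1/958003200
(3j)²=13/680 [(2 7 7; 1 -7 6)], sign=-1
⇒ 4πI² = 105/289
I = (-1)√(105/289/(4π)) = -0.17003597
No selection rule forces the value: the integral is nonzero (none).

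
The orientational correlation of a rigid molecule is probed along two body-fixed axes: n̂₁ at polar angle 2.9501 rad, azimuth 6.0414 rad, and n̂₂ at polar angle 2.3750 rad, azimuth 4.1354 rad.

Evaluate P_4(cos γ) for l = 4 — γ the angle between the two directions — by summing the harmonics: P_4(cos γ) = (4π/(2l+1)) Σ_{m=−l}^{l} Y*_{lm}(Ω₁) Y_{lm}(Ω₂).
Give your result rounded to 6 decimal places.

Expand P_4 via completeness: Σ_{m} conj(Y_{4,m}) at Ω₁ times Y_{4,m} at Ω₂ —
  term(m=-4) = +0.000014+0.000058i   from Y*(Ω₁)=+0.000330-0.000478i, Y(Ω₂)=-0.068879+0.075866i
  term(m=-3) = +0.002153-0.001365i   from Y*(Ω₁)=-0.006339+0.005620i, Y(Ω₂)=-0.297087-0.047996i
  term(m=-2) = -0.023113-0.018327i   from Y*(Ω₁)=+0.061649-0.032375i, Y(Ω₂)=-0.171502-0.387346i
  term(m=-1) = -0.016264+0.046690i   from Y*(Ω₁)=-0.321531+0.079293i, Y(Ω₂)=+0.081442-0.125127i
  term(m=+0) = -0.232075+0.000000i   from Y*(Ω₁)=+0.697866-0.000000i, Y(Ω₂)=-0.332550+0.000000i
  term(m=+1) = -0.016264-0.046690i   from Y*(Ω₁)=+0.321531+0.079293i, Y(Ω₂)=-0.081442-0.125127i
  term(m=+2) = -0.023113+0.018327i   from Y*(Ω₁)=+0.061649+0.032375i, Y(Ω₂)=-0.171502+0.387346i
  term(m=+3) = +0.002153+0.001365i   from Y*(Ω₁)=+0.006339+0.005620i, Y(Ω₂)=+0.297087-0.047996i
  term(m=+4) = +0.000014-0.000058i   from Y*(Ω₁)=+0.000330+0.000478i, Y(Ω₂)=-0.068879-0.075866i
Accumulated sum -0.306498+0.000000i; after 4π/(2l+1) scaling, -0.427952+0.000000i ⇒ P_4 = -0.427952

-0.427952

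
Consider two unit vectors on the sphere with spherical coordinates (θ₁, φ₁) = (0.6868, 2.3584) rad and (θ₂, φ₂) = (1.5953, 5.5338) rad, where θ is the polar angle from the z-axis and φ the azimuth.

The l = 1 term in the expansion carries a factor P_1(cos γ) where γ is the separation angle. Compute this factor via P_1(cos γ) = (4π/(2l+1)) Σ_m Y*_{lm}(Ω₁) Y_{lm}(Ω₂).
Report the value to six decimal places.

Term-by-term m-sum for l=1 (normalisation 4π/3 = 4.188790):
  [-1]  conj(Y_{1,-1})(Ω₁) = (-0.155244, 0.154561) ; Y_{1,-1}(Ω₂) = (0.252863, 0.235276) ; Δ = (-0.075620, 0.002557)
  [+0]  conj(Y_{1,0})(Ω₁) = (0.377826, -0.000000) ; Y_{1,0}(Ω₂) = (-0.011971, 0.000000) ; Δ = (-0.004523, 0.000000)
  [+1]  conj(Y_{1,1})(Ω₁) = (0.155244, 0.154561) ; Y_{1,1}(Ω₂) = (-0.252863, 0.235276) ; Δ = (-0.075620, -0.002557)
Σ over m = (-0.155763, 0.000000); ×(4π/3) → (-0.652460, 0.000000). Real part: -0.652460

-0.652460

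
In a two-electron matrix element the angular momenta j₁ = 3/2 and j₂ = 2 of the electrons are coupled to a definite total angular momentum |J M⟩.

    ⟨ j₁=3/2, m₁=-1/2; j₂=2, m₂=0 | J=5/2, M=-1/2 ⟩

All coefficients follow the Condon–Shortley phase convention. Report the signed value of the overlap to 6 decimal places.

-0.292770  (= −√(3/35))

√[6·1!2!3!/7! · 1!2!2!2!2!3!] = √(48/35)
  +(−1)^0/∏(0,1,2,2,0,1)! = 1/4  (running 1/4)
  +(−1)^1/∏(1,0,1,1,1,2)! = -1/2  (running -1/4)
⟨..|..⟩ = √(48/35)·(-1/4) = -0.292770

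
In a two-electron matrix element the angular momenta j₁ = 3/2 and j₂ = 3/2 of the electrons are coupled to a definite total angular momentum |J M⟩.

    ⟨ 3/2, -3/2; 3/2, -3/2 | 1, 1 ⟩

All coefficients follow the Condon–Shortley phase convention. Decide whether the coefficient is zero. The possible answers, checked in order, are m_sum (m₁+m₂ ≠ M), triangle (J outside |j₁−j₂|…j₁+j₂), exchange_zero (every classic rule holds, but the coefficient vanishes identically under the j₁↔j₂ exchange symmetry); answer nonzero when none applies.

m-sum: m₁+m₂ = -3/2+(-3/2) = -3, M = 1  ✗ ⇒ coefficient is 0

m_sum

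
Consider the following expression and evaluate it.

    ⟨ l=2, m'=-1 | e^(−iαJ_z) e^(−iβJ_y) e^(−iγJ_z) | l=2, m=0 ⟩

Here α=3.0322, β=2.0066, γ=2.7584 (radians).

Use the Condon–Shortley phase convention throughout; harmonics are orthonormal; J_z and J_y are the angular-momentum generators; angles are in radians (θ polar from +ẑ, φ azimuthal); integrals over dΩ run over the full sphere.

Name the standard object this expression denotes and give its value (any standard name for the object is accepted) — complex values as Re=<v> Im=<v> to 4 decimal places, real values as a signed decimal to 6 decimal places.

This is a Wigner D-matrix element — the rotation-matrix element ⟨l m'| R(α,β,γ) |l m⟩ in the angular-momentum basis.
Split into d^2_{-1,0}(β=2.0066) × two z-phases.
With c≡cos(β/2)=0.537523 and s≡sin(β/2)=0.843249, N=[1·6·2·2]^{1/2}=4.898979
k∈{1,2} keeps every argument non-negative
  k=1: (−1)^0·4.8990/(2)·0.5375^3·0.8432^1 = +0.320791
  k=2: (−1)^1·4.8990/(2)·0.5375^1·0.8432^3 = -0.789479
d^2_{-1,0}(2.0066) = +0.320791 -0.789479 = -0.468688
Phases: e^{-i·(-1)·3.0322}=-0.994023+0.109175i, e^{-i·(0)·2.7584}=+1.000000+0.000000i ⇒ D=+0.465887-0.051169i

Wigner D-matrix element, Re=0.4659 Im=-0.0512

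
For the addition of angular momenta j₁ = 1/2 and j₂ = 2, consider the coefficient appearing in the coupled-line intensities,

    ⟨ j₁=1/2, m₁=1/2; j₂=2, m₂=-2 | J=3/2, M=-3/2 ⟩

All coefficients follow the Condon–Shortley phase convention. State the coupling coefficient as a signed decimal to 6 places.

+√(4/5) ≈ +0.894427

j₁+j₂−J=1  J+j₁−j₂=0  J−j₁+j₂=3  j₁+j₂+J+1=5
(j₁±m₁, j₂±m₂, J±M) = (1,0,0,4,0,3)
P² = 144/5
sum k=0..0:
  [0] +1/6 = 1/6
S = 1/6
C² = P²·S² = 4/5 ; C = +0.894427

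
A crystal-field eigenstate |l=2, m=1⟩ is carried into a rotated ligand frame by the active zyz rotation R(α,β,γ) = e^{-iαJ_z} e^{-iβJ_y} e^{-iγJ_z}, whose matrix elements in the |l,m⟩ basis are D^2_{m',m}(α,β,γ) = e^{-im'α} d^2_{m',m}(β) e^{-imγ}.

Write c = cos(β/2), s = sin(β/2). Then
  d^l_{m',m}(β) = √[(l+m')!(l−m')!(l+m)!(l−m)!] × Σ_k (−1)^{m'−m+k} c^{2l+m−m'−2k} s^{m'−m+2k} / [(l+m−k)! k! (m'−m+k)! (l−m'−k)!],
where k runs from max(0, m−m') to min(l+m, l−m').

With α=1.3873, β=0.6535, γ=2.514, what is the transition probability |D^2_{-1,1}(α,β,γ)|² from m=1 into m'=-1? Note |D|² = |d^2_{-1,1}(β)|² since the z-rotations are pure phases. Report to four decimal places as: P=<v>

P=0.0711

First d^2_{-1,1}(β=0.6535), then the phase factors e^{-i(-1)α} and e^{-i(1)γ}:
c=cos(0.653500/2)=0.947090, s=sin(0.653500/2)=0.320967; N=√[1·6·6·1]=6.000000
k∈{2,3} keeps every argument non-negative
  k=2: (−1)^0·6.0000/(2)·0.9471^2·0.3210^2 = +0.277220
  k=3: (−1)^1·6.0000/(6)·0.9471^0·0.3210^4 = -0.010613
d^2_{-1,1}(0.6535) = +0.277220 -0.010613 = +0.266607
|D^2_{-1,1}|² = |d^2_{-1,1}(β)|² = (+0.266607)² = 0.071079 (the z-rotation phases have unit modulus)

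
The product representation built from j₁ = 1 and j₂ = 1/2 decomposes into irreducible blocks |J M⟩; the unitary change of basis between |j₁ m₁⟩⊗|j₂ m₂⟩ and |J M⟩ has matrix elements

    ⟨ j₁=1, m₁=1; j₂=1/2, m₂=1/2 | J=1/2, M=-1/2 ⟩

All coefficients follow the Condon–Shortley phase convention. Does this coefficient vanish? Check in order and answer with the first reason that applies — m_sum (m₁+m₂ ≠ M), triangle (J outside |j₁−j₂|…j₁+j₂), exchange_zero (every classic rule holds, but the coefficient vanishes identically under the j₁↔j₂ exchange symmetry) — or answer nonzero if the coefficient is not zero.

m-sum: m₁+m₂ = 1+1/2 = 3/2, M = -1/2  ✗ ⇒ coefficient is 0

m_sum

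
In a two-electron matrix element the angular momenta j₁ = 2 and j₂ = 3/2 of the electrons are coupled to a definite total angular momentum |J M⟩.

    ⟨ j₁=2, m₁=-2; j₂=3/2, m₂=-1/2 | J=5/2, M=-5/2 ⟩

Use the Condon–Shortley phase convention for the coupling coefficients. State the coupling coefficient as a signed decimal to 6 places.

-0.755929  (= −√(4/7))

√[6·1!3!2!/7! · 0!4!1!2!0!5!] = √(576/7)
  +(−1)^1/∏(1,0,3,0,0,2)! = -1/12  (running -1/12)
⟨..|..⟩ = √(576/7)·(-1/12) = -0.755929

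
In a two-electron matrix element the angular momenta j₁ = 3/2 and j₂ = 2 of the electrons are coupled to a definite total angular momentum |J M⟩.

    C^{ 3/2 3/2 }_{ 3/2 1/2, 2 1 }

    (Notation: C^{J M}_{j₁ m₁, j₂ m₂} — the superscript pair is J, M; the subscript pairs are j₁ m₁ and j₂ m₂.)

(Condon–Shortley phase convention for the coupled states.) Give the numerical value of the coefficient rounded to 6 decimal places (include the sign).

-0.632456  (= −√(2/5))

√[4·2!1!2!/6! · 2!1!3!1!3!0!] = √(8/5)
  +(−1)^1/∏(1,1,0,2,1,0)! = -1/2  (running -1/2)
⟨..|..⟩ = √(8/5)·(-1/2) = -0.632456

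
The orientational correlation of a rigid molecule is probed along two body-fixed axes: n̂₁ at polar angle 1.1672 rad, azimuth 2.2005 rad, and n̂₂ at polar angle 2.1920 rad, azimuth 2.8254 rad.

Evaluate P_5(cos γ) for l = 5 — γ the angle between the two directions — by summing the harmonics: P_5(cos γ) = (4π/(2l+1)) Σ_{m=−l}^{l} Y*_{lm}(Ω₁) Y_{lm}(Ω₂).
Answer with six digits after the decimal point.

0.296994

Summing Y*_{l m}(θ₁,φ₁)·Y_{l m}(θ₂,φ₂) over m ∈ [−5, 5]; prefactor 4π/(2·5+1) = 1.142397:
  m=-5: Y*=(0.002115, -0.305320)  Y=(0.001678, -0.165025)  product (-0.050382, -0.000861)
  m=-4: Y*=(-0.334910, 0.240503)  Y=(-0.112532, -0.356170)  product (0.123348, 0.092221)
  m=-3: Y*=(0.099188, 0.032685)  Y=(-0.222118, -0.309674)  product (-0.011910, -0.037976)
  m=-2: Y*=(0.092667, 0.287912)  Y=(-0.008535, -0.006254)  product (0.001010, -0.003037)
  m=-1: Y*=(0.114439, -0.157053)  Y=(0.329894, 0.107931)  product (0.054704, -0.039460)
  m=+0: Y*=(0.261900, -0.000000)  Y=(0.100936, 0.000000)  product (0.026435, 0.000000)
  m=+1: Y*=(-0.114439, -0.157053)  Y=(-0.329894, 0.107931)  product (0.054704, 0.039460)
  m=+2: Y*=(0.092667, -0.287912)  Y=(-0.008535, 0.006254)  product (0.001010, 0.003037)
  m=+3: Y*=(-0.099188, 0.032685)  Y=(0.222118, -0.309674)  product (-0.011910, 0.037976)
  m=+4: Y*=(-0.334910, -0.240503)  Y=(-0.112532, 0.356170)  product (0.123348, -0.092221)
  m=+5: Y*=(-0.002115, -0.305320)  Y=(-0.001678, -0.165025)  product (-0.050382, 0.000861)
Σ over m = (0.259975, 0.000000); ×(4π/11) → (0.296994, 0.000000). Real part: 0.296994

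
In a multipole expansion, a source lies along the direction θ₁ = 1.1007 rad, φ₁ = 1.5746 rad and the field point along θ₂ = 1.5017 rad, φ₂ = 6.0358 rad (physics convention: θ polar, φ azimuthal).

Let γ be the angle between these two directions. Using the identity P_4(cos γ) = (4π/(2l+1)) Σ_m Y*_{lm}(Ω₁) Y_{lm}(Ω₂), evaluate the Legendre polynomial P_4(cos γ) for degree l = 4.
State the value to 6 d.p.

Addition theorem: P_4(cos γ) = (4π/9) Σ_m Y*_{lm}(Ω₁) Y_{lm}(Ω₂), m = −4…4:
  term(m=-4) = +0.065717+0.103427i   from Y*(Ω₁)=+0.279530+0.004253i, Y(Ω₂)=+0.240672+0.366340i
  term(m=-3) = +0.023586-0.025138i   from Y*(Ω₁)=+0.004584-0.401729i, Y(Ω₂)=+0.063236+0.057990i
  term(m=-2) = +0.032719+0.017976i   from Y*(Ω₁)=-0.115998-0.000882i, Y(Ω₂)=-0.283226-0.152810i
  term(m=-1) = -0.007178+0.027973i   from Y*(Ω₁)=+0.001136-0.298745i, Y(Ω₂)=-0.093724-0.023671i
  term(m=+0) = -0.053791-0.000000i   from Y*(Ω₁)=-0.177931-0.000000i, Y(Ω₂)=+0.302313+0.000000i
  term(m=+1) = -0.007178-0.027973i   from Y*(Ω₁)=-0.001136-0.298745i, Y(Ω₂)=+0.093724-0.023671i
  term(m=+2) = +0.032719-0.017976i   from Y*(Ω₁)=-0.115998+0.000882i, Y(Ω₂)=-0.283226+0.152810i
  term(m=+3) = +0.023586+0.025138i   from Y*(Ω₁)=-0.004584-0.401729i, Y(Ω₂)=-0.063236+0.057990i
  term(m=+4) = +0.065717-0.103427i   from Y*(Ω₁)=+0.279530-0.004253i, Y(Ω₂)=+0.240672-0.366340i
Σ over m = +0.175897+0.000000i; ×(4π/9) → +0.245599+0.000000i. Real part: 0.245599

0.245599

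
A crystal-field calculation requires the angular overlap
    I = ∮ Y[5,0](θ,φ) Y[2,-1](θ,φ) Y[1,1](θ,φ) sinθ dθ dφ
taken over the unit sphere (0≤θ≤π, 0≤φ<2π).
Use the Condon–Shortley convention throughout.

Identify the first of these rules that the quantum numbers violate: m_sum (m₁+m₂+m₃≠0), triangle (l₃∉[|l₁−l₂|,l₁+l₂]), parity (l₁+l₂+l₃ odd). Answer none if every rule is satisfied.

triangle

m₁+m₂+m₃ = 0 − 1 + 1 = 0  ✓
triangle: need |l₁−l₂| ≤ l₃ ≤ l₁+l₂ = [3,7]; l₃=1 is outside  ✗
parity: l₁+l₂+l₃ = 8 is even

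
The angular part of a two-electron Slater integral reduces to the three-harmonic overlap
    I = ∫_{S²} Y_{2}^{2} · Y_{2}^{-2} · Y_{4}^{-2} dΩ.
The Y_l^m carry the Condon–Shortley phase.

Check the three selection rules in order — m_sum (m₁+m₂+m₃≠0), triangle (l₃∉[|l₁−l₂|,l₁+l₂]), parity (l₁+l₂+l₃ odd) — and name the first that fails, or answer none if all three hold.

m_sum

azimuthal sum: 2 − 2 − 2 = -2  ✗
0 ≤ 4 ≤ 4 (triangle on l)
L = 2 + 2 + 4 = 8 (even)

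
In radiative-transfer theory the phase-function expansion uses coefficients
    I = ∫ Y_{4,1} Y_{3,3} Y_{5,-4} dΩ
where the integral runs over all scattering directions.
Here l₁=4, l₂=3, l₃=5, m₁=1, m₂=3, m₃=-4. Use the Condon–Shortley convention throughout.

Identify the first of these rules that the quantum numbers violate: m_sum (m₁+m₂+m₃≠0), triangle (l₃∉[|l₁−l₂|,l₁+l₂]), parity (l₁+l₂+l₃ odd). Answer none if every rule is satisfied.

azimuthal sum: 1 + 3 − 4 = 0  ✓
1 ≤ 5 ≤ 7 (triangle on l)  ✓
L = 4 + 3 + 5 = 12 (even)  ✓

none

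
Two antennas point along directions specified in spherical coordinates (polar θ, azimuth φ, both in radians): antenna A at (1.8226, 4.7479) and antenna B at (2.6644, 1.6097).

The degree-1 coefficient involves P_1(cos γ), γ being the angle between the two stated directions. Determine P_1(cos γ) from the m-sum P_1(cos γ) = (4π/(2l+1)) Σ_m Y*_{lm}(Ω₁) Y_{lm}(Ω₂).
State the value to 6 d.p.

Expand P_1 via completeness: Σ_{m} conj(Y_{1,m}) at Ω₁ times Y_{1,m} at Ω₂ —
  m=-1: Y*=+0.011879-0.334388i  Y=-0.006172-0.158561i  product -0.053094+0.000180i
  m=+0: Y*=-0.121736-0.000000i  Y=-0.434020+0.000000i  product +0.052836+0.000000i
  m=+1: Y*=-0.011879-0.334388i  Y=+0.006172-0.158561i  product -0.053094-0.000180i
Σ over m = -0.053353+0.000000i; ×(4π/3) → -0.223483+0.000000i. Real part: -0.223483

-0.223483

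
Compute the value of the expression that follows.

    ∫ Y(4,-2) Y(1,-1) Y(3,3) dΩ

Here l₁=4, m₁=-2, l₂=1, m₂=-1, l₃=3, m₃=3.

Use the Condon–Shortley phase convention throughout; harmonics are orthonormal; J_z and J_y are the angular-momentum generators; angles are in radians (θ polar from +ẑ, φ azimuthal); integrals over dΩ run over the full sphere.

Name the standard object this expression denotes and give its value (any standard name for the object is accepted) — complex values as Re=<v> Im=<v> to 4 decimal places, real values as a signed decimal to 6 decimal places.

This is a Gaunt coefficient — the integral of a triple product of spherical harmonics over the sphere.
m-sum 0 ✓  L=8 even ✓  3≤3≤5 ✓
Π(2lᵢ+1) = 9×3×7 = 189
triangle coeff Δ(4,1,3) = 1/252
Σ_t [1,1]: t=1:−1/36 = -1/36
(3j)²=4/63 [(4 1 3; 0 0 0)], sign=+1
Σ_t [0,0]: t=0:+1/1440 = 1/1440
(3j)²=1/252 [(4 1 3; -2 -1 3)], sign=+1
⇒ 4πI² = 1/21
I = (+1)√(1/21/(4π)) = 0.06155813

Gaunt coefficient, +0.061558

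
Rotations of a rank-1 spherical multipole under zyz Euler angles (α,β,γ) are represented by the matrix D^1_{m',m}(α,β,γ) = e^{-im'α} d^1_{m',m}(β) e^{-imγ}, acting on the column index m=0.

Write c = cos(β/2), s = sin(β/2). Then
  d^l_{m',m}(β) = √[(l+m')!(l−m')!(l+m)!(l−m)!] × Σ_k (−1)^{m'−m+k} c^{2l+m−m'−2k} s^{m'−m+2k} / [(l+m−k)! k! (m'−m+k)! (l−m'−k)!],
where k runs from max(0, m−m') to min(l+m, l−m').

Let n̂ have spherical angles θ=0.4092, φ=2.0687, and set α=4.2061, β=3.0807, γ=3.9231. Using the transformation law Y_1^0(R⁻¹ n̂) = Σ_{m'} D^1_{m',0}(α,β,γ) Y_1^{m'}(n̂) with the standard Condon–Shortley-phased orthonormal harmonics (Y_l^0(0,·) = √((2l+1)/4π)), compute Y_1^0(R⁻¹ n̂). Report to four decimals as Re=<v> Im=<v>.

Need the full column D^1_{m',0} for m'=−1..1 at α=4.2061, β=3.0807, γ=3.9231.
cos(β/2)=0.030442, sin(β/2)=0.999537
d^1_{-1,0}: single k=1 term ⇒ +0.043031;  D = -0.020867-0.037633i
d^1_{0,0}: k∈[0..1] ⇒ +0.000927 -0.999073 = -0.998147;  D = -0.998147+0.000000i
d^1_{1,0}: single k=0 term ⇒ -0.043031;  D = +0.020867-0.037633i
Y_1^{m'}(θ=0.4092,φ=2.0687) and Σ D·Y over m':
  (-0.0209-0.0376i)·(-0.0657-0.1208i)  (-0.9981+0.0000i)·(+0.4483+0.0000i)  (+0.0209-0.0376i)·(+0.0657-0.1208i)
Y_1^0(R⁻¹ n̂) = -0.453783+0.000000i

Re=-0.4538 Im=0.0000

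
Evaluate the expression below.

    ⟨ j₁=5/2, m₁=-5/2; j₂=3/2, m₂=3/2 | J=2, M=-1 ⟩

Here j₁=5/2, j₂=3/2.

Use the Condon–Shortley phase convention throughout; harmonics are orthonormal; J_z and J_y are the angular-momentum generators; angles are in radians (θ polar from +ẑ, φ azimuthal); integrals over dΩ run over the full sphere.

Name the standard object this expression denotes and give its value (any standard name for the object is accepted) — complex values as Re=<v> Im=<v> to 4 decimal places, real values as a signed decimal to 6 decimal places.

This is a Clebsch–Gordan (vector-coupling) coefficient.
√[5·2!3!1!/7! · 0!5!3!0!1!3!] = √(360/7)
  +(−1)^2/∏(2,0,3,1,0,0)! = 1/12  (running 1/12)
⟨..|..⟩ = √(360/7)·(1/12) = +0.597614

Clebsch–Gordan coefficient, +√(5/14) ≈ +0.597614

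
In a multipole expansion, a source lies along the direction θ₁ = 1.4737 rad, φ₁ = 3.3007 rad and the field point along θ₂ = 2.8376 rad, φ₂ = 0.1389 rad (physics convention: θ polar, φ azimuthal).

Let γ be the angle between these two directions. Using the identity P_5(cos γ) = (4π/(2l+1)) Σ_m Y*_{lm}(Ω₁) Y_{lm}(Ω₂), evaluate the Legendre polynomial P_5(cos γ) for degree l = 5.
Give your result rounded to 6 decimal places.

Term-by-term m-sum for l=5 (normalisation 4π/11 = 1.142397):
  [-5]  conj(Y_{5,-5})(Ω₁) = -0.31727 - 0.32377j ; Y_{5,-5}(Ω₂) = 0.00086 - 0.00071j ; Δ = -0.00050 - 0.00005j
  [-4]  conj(Y_{5,-4})(Ω₁) = 0.11229 + 0.08298j ; Y_{5,-4}(Ω₂) = -0.00955 + 0.00593j ; Δ = -0.00156 - 0.00013j
  [-3]  conj(Y_{5,-3})(Ω₁) = 0.27733 + 0.14344j ; Y_{5,-3}(Ω₂) = 0.06103 - 0.02701j ; Δ = 0.02080 + 0.00126j
  [-2]  conj(Y_{5,-2})(Ω₁) = -0.15022 - 0.04949j ; Y_{5,-2}(Ω₂) = -0.24121 + 0.06879j ; Δ = 0.03964 + 0.00160j
  [-1]  conj(Y_{5,-1})(Ω₁) = -0.27392 - 0.04395j ; Y_{5,-1}(Ω₂) = 0.53738 - 0.07513j ; Δ = -0.15050 - 0.00304j
  [+0]  conj(Y_{5,0})(Ω₁) = 0.16267 + 0.00000j ; Y_{5,0}(Ω₂) = -0.38924 + 0.00000j ; Δ = -0.06332 + 0.00000j
  [+1]  conj(Y_{5,1})(Ω₁) = 0.27392 - 0.04395j ; Y_{5,1}(Ω₂) = -0.53738 - 0.07513j ; Δ = -0.15050 + 0.00304j
  [+2]  conj(Y_{5,2})(Ω₁) = -0.15022 + 0.04949j ; Y_{5,2}(Ω₂) = -0.24121 - 0.06879j ; Δ = 0.03964 - 0.00160j
  [+3]  conj(Y_{5,3})(Ω₁) = -0.27733 + 0.14344j ; Y_{5,3}(Ω₂) = -0.06103 - 0.02701j ; Δ = 0.02080 - 0.00126j
  [+4]  conj(Y_{5,4})(Ω₁) = 0.11229 - 0.08298j ; Y_{5,4}(Ω₂) = -0.00955 - 0.00593j ; Δ = -0.00156 + 0.00013j
  [+5]  conj(Y_{5,5})(Ω₁) = 0.31727 - 0.32377j ; Y_{5,5}(Ω₂) = -0.00086 - 0.00071j ; Δ = -0.00050 + 0.00005j
Accumulated sum -0.24757 + 0.00000j; after 4π/(2l+1) scaling, -0.28282 + 0.00000j ⇒ P_5 = -0.282825

-0.282825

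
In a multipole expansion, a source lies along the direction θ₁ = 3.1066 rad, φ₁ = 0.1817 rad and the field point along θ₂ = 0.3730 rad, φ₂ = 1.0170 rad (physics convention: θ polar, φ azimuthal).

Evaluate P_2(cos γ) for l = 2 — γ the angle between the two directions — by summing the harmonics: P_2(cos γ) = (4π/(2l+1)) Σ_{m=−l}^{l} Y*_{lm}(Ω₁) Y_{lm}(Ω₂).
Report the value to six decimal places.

0.775442

Expand P_2 via completeness: Σ_{m} conj(Y_{2,m}) at Ω₁ times Y_{2,m} at Ω₂ —
  m=-2: Y*=+0.000442+0.000168i  Y=-0.022920-0.045890i  product -0.000002-0.000024i
  m=-1: Y*=-0.026567-0.004881i  Y=+0.137879-0.222982i  product -0.004751+0.005251i
  m=+0: Y*=+0.629625-0.000000i  Y=+0.505136+0.000000i  product +0.318046+0.000000i
  m=+1: Y*=+0.026567-0.004881i  Y=-0.137879-0.222982i  product -0.004751-0.005251i
  m=+2: Y*=+0.000442-0.000168i  Y=-0.022920+0.045890i  product -0.000002+0.000024i
Σ over m = +0.308538-0.000000i; ×(4π/5) → +0.775442-0.000000i. Real part: 0.775442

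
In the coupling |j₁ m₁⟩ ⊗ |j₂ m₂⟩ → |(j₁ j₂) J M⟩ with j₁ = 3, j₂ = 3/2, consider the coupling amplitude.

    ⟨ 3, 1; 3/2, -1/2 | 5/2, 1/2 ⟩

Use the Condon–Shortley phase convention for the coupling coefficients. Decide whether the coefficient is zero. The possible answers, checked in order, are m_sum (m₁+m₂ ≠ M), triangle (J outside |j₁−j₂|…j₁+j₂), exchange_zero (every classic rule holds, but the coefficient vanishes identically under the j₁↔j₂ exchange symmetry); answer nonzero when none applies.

m-sum: m₁+m₂ = 1+(-1/2) = 1/2, M = 1/2  ✓
triangle: |j₁−j₂| = 3/2 ≤ J = 5/2 ≤ j₁+j₂ = 9/2  ✓
exchange: j₁≠j₂ or m₁≠m₂ — the exchange symmetry imposes no constraint here
value check: CG = −√(1/70) = -0.119523 ≠ 0

nonzero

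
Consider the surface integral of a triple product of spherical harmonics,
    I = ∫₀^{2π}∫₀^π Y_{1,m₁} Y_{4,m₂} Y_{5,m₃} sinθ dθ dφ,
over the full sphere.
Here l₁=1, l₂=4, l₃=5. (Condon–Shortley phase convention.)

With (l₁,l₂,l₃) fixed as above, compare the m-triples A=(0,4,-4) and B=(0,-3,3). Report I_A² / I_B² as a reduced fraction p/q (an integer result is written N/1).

Shared (l₁,l₂,l₃)=(1,4,5): N and (l;000)² cancel in I_A²/I_B².
A: Δ = 0!·2!·8!/11! = 1/495; Racah Σ t=0..0: t=0:+1/40320 = 1/40320; ⇒ 3j(1 4 5; 0 4 -4)² = 1/55, sgn -1
B: Δ = 0!·2!·8!/11! = 1/495; Racah Σ t=0..0: t=0:+1/5040 = 1/5040; ⇒ 3j(1 4 5; 0 -3 3)² = 16/495, sgn +1
I_A²/I_B² = (1/55)/(16/495) = 9/16

9/16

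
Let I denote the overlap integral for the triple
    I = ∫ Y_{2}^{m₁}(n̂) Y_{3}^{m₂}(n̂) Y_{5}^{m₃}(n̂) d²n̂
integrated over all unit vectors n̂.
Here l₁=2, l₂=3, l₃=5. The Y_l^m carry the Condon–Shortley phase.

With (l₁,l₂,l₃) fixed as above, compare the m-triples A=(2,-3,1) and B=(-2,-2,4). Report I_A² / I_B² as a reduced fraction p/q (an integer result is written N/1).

1/126

Shared (l₁,l₂,l₃)=(2,3,5): N and (l;000)² cancel in I_A²/I_B².
A: Δ = 0!·4!·6!/11! = 1/2310; Racah Σ t=0..0: t=0:+1/17280 = 1/17280; ⇒ 3j(2 3 5; 2 -3 1)² = 1/2310, sgn +1
B: Δ = 0!·4!·6!/11! = 1/2310; Racah Σ t=0..0: t=0:+1/2880 = 1/2880; ⇒ 3j(2 3 5; -2 -2 4)² = 3/55, sgn -1
I_A²/I_B² = (1/2310)/(3/55) = 1/126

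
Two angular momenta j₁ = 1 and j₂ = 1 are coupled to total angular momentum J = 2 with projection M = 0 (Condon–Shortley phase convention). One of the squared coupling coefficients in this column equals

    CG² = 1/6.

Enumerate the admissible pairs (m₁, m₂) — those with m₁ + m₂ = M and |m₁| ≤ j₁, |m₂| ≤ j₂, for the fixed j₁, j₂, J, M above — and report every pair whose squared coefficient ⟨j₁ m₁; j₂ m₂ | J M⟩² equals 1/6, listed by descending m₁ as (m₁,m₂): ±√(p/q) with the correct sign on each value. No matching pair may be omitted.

(1,-1): +√(1/6); (-1,1): +√(1/6)

Admissible pairs with m₁+m₂ = M = 0: (-1,1), (0,0), (1,-1)
  (m₁,m₂)=(1,-1): CG² = 1/6, CG = +√(1/6)   ← matches the target
  (m₁,m₂)=(0,0): CG² = 2/3, CG = +√(2/3)
  (m₁,m₂)=(-1,1): CG² = 1/6, CG = +√(1/6)   ← matches the target
Pairs with CG² = 1/6: (1,-1): +√(1/6); (-1,1): +√(1/6)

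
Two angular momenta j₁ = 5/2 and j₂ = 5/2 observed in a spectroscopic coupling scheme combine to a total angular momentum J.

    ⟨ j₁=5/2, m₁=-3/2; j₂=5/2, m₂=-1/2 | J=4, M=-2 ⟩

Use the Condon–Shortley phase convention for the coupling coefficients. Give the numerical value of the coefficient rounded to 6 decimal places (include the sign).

−√(5/28) ≈ -0.422577

j₁+j₂−J=1  J+j₁−j₂=4  J−j₁+j₂=4  j₁+j₂+J+1=10
(j₁±m₁, j₂±m₂, J±M) = (1,4,2,3,2,6)
P² = 20736/35
sum k=0..1:
  [0] +1/96 = 1/96
  [1] −1/36 = -1/36
S = -5/288
C² = P²·S² = 5/28 ; C = -0.422577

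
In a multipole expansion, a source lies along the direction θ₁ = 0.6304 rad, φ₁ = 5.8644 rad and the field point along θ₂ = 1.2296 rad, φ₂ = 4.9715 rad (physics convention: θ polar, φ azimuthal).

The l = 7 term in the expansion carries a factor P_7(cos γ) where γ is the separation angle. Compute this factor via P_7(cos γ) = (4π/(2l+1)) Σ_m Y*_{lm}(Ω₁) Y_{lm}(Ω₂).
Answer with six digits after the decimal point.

0.313128

Addition theorem: P_7(cos γ) = (4π/15) Σ_m Y*_{lm}(Ω₁) Y_{lm}(Ω₂), m = −7…7:
  [-7]  conj(Y_{7,-7})(Ω₁) = -0.012094-0.002579i ; Y_{7,-7}(Ω₂) = -0.320301+0.079396i ; Δ = +0.004078-0.000134i
  [-6]  conj(Y_{7,-6})(Ω₁) = -0.051275-0.037298i ; Y_{7,-6}(Ω₂) = -0.007072+0.438373i ; Δ = +0.016713-0.022214i
  [-5]  conj(Y_{7,-5})(Ω₁) = -0.097626-0.169277i ; Y_{7,-5}(Ω₂) = +0.119550+0.033762i ; Δ = -0.005956-0.023533i
  [-4]  conj(Y_{7,-4})(Ω₁) = -0.040873-0.390293i ; Y_{7,-4}(Ω₂) = -0.152315+0.257385i ; Δ = +0.106681+0.048927i
  [-3]  conj(Y_{7,-3})(Ω₁) = +0.145927-0.448687i ; Y_{7,-3}(Ω₂) = +0.168643+0.171386i ; Δ = +0.101508-0.050658i
  [-2]  conj(Y_{7,-2})(Ω₁) = +0.120807-0.134119i ; Y_{7,-2}(Ω₂) = -0.180788+0.103086i ; Δ = -0.008015+0.036701i
  [-1]  conj(Y_{7,-1})(Ω₁) = -0.291766+0.129870i ; Y_{7,-1}(Ω₂) = +0.069588+0.262527i ; Δ = -0.054398-0.067559i
  [+0]  conj(Y_{7,0})(Ω₁) = -0.294219-0.000000i ; Y_{7,0}(Ω₂) = -0.178589+0.000000i ; Δ = +0.052544+0.000000i
  [+1]  conj(Y_{7,1})(Ω₁) = +0.291766+0.129870i ; Y_{7,1}(Ω₂) = -0.069588+0.262527i ; Δ = -0.054398+0.067559i
  [+2]  conj(Y_{7,2})(Ω₁) = +0.120807+0.134119i ; Y_{7,2}(Ω₂) = -0.180788-0.103086i ; Δ = -0.008015-0.036701i
  [+3]  conj(Y_{7,3})(Ω₁) = -0.145927-0.448687i ; Y_{7,3}(Ω₂) = -0.168643+0.171386i ; Δ = +0.101508+0.050658i
  [+4]  conj(Y_{7,4})(Ω₁) = -0.040873+0.390293i ; Y_{7,4}(Ω₂) = -0.152315-0.257385i ; Δ = +0.106681-0.048927i
  [+5]  conj(Y_{7,5})(Ω₁) = +0.097626-0.169277i ; Y_{7,5}(Ω₂) = -0.119550+0.033762i ; Δ = -0.005956+0.023533i
  [+6]  conj(Y_{7,6})(Ω₁) = -0.051275+0.037298i ; Y_{7,6}(Ω₂) = -0.007072-0.438373i ; Δ = +0.016713+0.022214i
  [+7]  conj(Y_{7,7})(Ω₁) = +0.012094-0.002579i ; Y_{7,7}(Ω₂) = +0.320301+0.079396i ; Δ = +0.004078+0.000134i
Accumulated sum +0.373769-0.000000i; after 4π/(2l+1) scaling, +0.313128-0.000000i ⇒ P_7 = 0.313128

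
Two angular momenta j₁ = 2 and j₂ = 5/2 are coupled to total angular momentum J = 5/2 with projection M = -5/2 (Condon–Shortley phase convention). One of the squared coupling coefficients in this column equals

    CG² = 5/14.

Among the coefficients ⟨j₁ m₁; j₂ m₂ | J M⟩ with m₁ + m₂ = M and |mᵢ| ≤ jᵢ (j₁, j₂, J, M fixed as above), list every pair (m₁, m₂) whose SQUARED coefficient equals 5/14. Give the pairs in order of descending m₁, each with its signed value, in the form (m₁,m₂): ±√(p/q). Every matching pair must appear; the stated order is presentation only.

Admissible pairs with m₁+m₂ = M = -5/2: (-2,-1/2), (-1,-3/2), (0,-5/2)
  (m₁,m₂)=(0,-5/2): CG² = 5/14, CG = +√(5/14)   ← matches the target
  (m₁,m₂)=(-1,-3/2): CG² = 3/7, CG = −√(3/7)
  (m₁,m₂)=(-2,-1/2): CG² = 3/14, CG = +√(3/14)
Pairs with CG² = 5/14: (0,-5/2): +√(5/14)

(0,-5/2): +√(5/14)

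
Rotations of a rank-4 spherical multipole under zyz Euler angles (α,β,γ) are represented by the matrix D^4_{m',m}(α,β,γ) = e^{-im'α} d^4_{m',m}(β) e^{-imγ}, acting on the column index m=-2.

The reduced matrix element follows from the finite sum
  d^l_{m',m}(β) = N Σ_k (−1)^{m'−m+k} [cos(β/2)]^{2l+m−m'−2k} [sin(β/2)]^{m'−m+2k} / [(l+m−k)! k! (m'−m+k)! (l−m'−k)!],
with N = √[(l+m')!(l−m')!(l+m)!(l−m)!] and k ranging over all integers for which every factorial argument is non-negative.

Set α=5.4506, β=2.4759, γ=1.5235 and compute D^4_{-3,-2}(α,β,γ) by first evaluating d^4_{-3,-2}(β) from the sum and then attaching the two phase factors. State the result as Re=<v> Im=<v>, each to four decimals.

Re=-0.0289 Im=-0.0177

D^4_{-3,-2}(5.4506,2.4759,1.5235) = e^{-i·-3·5.4506}·d^4_{-3,-2}(2.4759)·e^{-i·-2·1.5235}. Compute d first:
c=cos(2.475900/2)=0.326734, s=sin(2.475900/2)=0.945116; N=√[1·5040·2·720]=2693.993318
k: max(0,(-2)−(-3))=1 … min(4+(-2),4−(-3))=2
  k=1: (−1)^0·2693.9933/(720)·0.3267^7·0.9451^1 = +0.001406
  k=2: (−1)^1·2693.9933/(240)·0.3267^5·0.9451^3 = -0.035287
d^4_{-3,-2}(2.4759) = +0.001406 -0.035287 = -0.033881
Phases: e^{-i·(-3)·5.4506}=-0.799799-0.600268i, e^{-i·(-2)·1.5235}=-0.995529+0.094452i ⇒ D=-0.028898-0.017687i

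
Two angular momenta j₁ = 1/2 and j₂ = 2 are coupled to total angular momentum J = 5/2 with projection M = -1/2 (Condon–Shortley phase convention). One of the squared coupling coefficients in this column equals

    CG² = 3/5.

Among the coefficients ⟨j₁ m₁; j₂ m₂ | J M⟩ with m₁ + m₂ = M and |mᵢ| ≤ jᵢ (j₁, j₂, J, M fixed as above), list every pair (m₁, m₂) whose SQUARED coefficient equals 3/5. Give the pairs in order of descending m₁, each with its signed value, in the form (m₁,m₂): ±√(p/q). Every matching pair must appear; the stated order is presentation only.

(-1/2,0): +√(3/5)

Admissible pairs with m₁+m₂ = M = -1/2: (-1/2,0), (1/2,-1)
  (m₁,m₂)=(1/2,-1): CG² = 2/5, CG = +√(2/5)
  (m₁,m₂)=(-1/2,0): CG² = 3/5, CG = +√(3/5)   ← matches the target
Pairs with CG² = 3/5: (-1/2,0): +√(3/5)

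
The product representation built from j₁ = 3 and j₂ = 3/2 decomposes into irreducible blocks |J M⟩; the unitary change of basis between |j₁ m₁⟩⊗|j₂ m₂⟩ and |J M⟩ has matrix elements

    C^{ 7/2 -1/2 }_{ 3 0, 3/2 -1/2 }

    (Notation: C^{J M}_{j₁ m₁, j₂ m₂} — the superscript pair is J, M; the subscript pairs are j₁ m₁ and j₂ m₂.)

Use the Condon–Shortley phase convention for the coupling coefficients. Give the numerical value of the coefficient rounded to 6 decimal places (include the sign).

+√(2/21) ≈ +0.308607

√[8·1!5!2!/9! · 3!3!1!2!3!4!] = √(384/7)
  +(−1)^0/∏(0,1,3,1,2,1)! = 1/12  (running 1/12)
  +(−1)^1/∏(1,0,2,0,3,2)! = -1/24  (running 1/24)
⟨..|..⟩ = √(384/7)·(1/24) = +0.308607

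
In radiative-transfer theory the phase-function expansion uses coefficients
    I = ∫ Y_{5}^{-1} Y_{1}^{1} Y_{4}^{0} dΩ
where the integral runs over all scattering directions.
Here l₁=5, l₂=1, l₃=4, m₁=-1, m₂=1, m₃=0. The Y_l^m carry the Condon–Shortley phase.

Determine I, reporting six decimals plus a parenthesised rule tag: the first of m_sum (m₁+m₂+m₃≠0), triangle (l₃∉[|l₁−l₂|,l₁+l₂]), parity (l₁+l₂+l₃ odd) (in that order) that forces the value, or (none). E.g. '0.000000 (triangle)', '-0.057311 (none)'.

-0.190188 (none)

Rules hold: Σm=0, L=10 even, 4≤4≤6.
N = 11·3·9 = 297
Δ = 2!·8!·0!/11! = 1/495
Racah Σ t=1..1: t=1:−1/576 = -1/576
⇒ 3j(5 1 4; 0 0 0)² = 5/99, sgn -1
Racah Σ t=2..2: t=2:+1/1152 = 1/1152
⇒ 3j(5 1 4; -1 1 0)² = 1/33, sgn +1
4πI² = N·(3j₀)²·(3jₘ)² = 5/11
I = -1·√(0.454545/4π) = -0.19018827
No selection rule forces the value: the integral is nonzero (none).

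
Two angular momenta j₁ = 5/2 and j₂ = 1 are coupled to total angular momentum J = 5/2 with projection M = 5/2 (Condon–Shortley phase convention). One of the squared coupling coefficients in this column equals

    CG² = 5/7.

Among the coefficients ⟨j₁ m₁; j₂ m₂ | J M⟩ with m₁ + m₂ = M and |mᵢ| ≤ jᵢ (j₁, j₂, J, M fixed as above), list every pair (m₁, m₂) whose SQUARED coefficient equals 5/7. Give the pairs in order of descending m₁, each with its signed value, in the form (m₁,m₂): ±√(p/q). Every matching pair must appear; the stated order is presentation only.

Admissible pairs with m₁+m₂ = M = 5/2: (3/2,1), (5/2,0)
  (m₁,m₂)=(5/2,0): CG² = 5/7, CG = +√(5/7)   ← matches the target
  (m₁,m₂)=(3/2,1): CG² = 2/7, CG = −√(2/7)
Pairs with CG² = 5/7: (5/2,0): +√(5/7)

(5/2,0): +√(5/7)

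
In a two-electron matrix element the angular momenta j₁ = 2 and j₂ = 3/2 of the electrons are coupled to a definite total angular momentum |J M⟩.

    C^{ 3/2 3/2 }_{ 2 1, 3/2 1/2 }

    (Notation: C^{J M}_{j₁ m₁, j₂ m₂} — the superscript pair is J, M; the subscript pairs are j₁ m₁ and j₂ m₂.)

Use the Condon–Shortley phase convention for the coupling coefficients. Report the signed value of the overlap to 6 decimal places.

triangle: 2!×2!×1!/6! = 4/720
(j±m)!: 3!×1!×2!×1!×3!×0! = 72
prefactor² = (2J+1)×Δ×N² = 8/5
  k=1: −1/(1!×1!×0!×1!×2!×0!) = -1/2
Σ = -1/2  ⇒  CG² = 8/5×(-1/2)² = 2/5
CG = −√(2/5) = -0.632456

−√(2/5) ≈ -0.632456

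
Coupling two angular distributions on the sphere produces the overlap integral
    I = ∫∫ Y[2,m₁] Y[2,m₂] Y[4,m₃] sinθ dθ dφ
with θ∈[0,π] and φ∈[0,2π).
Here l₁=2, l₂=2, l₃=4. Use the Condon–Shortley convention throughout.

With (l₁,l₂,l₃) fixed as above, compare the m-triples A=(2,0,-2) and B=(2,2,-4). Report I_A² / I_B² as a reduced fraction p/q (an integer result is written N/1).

Shared (l₁,l₂,l₃)=(2,2,4): N and (l;000)² cancel in I_A²/I_B².
A: Δ = 0!·4!·4!/9! = 1/630; Racah Σ t=0..0: t=0:+1/96 = 1/96; ⇒ 3j(2 2 4; 2 0 -2)² = 1/42, sgn +1
B: Δ = 0!·4!·4!/9! = 1/630; Racah Σ t=0..0: t=0:+1/576 = 1/576; ⇒ 3j(2 2 4; 2 2 -4)² = 1/9, sgn +1
I_A²/I_B² = (1/42)/(1/9) = 3/14

3/14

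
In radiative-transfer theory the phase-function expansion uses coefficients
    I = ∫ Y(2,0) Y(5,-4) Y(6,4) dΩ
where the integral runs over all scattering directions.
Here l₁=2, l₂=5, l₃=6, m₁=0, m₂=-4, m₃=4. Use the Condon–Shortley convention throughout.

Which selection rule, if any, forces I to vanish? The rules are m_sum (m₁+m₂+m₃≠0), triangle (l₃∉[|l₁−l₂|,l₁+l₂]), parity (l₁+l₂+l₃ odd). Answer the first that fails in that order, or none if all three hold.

Σmᵢ = 0  ✓
l₃∈[|l₁−l₂|,l₁+l₂]=[3,7], have l₃=6  ✓
Σlᵢ = 13 ⇒ odd  ✗

parity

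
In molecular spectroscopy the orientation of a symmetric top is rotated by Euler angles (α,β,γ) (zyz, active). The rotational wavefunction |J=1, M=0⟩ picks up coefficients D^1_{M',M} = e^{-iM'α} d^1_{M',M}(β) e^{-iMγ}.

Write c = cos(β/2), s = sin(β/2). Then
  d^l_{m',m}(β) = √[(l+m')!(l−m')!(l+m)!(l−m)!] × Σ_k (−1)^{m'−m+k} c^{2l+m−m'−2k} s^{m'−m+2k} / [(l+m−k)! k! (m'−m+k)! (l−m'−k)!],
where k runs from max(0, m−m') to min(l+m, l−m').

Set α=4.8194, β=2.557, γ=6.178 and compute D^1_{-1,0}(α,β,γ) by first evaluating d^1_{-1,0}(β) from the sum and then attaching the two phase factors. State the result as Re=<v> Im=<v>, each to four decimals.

Re=0.0417 Im=-0.3880

Split into d^1_{-1,0}(β=2.5570) × two z-phases.
c=cos(2.557000/2)=0.288152, s=sin(2.557000/2)=0.957585; N=√[1·2·1·1]=1.414214
k: max(0,(0)−(-1))=1 … min(1+(0),1−(-1))=1
  k=1: (−1)^0·1.4142/(1)·0.2882^1·0.9576^1 = +0.390224
d^1_{-1,0}(2.5570) = +0.390224
Attach z-rotation phases: D = e^{-i(-1)(4.8194)}·(+0.390224)·e^{-i(0)(6.1780)} = +0.041679-0.387992i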